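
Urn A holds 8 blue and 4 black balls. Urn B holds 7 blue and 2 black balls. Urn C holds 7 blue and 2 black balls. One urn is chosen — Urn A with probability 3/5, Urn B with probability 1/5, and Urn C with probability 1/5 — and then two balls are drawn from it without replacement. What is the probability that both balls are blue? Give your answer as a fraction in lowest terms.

161/330

From Urn A: P(both blue) = (8/12)(7/11) = 14/33.
From Urn B: P(both blue) = (7/9)(6/8) = 7/12.
From Urn C: P(both blue) = (7/9)(6/8) = 7/12.
Total probability = (3/5)(14/33) + (1/5)(7/12) + (1/5)(7/12) = 161/330.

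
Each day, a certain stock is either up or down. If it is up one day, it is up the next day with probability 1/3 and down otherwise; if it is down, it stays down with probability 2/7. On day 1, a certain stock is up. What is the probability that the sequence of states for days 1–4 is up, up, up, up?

Day 1 is given. For each transition, use the conditional probability from the current state:
P(up | up) = 1/3; P(up | up) = 1/3; P(up | up) = 1/3.
P = 1/3 × 1/3 × 1/3 = 1/27.

1/27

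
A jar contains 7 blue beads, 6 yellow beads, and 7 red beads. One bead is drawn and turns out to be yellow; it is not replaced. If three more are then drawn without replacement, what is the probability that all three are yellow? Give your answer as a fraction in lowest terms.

After the first draw, 5 of the remaining 19 beads are yellow.
P = 5/19 × 4/18 × 3/17 = 60/5814 = 10/969.

10/969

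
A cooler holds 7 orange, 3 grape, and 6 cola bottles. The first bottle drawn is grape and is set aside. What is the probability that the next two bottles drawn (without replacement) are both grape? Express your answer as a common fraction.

After the first draw, 2 of the remaining 15 bottles are grape.
P = 2/15 × 1/14 = 2/210 = 1/105.

1/105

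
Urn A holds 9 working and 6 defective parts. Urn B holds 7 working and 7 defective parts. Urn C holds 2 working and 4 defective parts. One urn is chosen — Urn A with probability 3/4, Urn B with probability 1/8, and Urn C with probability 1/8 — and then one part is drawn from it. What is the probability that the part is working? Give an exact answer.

133/240

From Urn A: P(working) = 9/15.
From Urn B: P(working) = 7/14.
From Urn C: P(working) = 2/6.
Total probability = (3/4)(9/15) + (1/8)(7/14) + (1/8)(2/6) = 133/240.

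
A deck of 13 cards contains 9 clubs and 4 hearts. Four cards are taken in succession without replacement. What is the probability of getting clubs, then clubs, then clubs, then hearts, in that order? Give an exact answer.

Multiply the probability of each draw given the previous ones:
P = 9/13 × 8/12 × 7/11 × 4/10 = 2016/17160 = 84/715.

84/715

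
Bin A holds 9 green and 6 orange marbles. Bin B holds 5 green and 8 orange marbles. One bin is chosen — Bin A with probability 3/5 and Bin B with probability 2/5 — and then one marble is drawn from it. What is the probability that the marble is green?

From Bin A: P(green) = 9/15.
From Bin B: P(green) = 5/13.
Total probability = (3/5)(9/15) + (2/5)(5/13) = 167/325.

167/325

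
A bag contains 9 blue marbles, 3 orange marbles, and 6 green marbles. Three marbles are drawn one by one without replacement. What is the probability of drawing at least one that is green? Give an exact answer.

P(no green) = 12/18 × 11/17 × 10/16 = 1320/4896 = 55/204.
P(at least one) = 1 − 55/204 = 149/204.

149/204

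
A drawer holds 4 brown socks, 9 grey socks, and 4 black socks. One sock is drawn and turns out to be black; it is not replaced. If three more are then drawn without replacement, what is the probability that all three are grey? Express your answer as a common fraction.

3/20

After the first draw, 9 of the remaining 16 socks are grey.
P = 9/16 × 8/15 × 7/14 = 504/3360 = 3/20.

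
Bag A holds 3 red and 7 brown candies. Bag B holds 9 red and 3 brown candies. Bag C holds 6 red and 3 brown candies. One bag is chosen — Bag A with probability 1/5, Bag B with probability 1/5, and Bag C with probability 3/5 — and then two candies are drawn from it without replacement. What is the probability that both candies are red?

From Bag A: P(both red) = (3/10)(2/9) = 1/15.
From Bag B: P(both red) = (9/12)(8/11) = 6/11.
From Bag C: P(both red) = (6/9)(5/8) = 5/12.
Total probability = (1/5)(1/15) + (1/5)(6/11) + (3/5)(5/12) = 1229/3300.

1229/3300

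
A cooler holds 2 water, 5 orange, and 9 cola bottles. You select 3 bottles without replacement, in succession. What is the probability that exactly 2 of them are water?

1/40

One ordering (water drawn first) has probability 2/16 × 1/15 × 14/14 = 28/3360 = 1/120.
There are C(3,2) = 3 such orderings, each equally likely, so P = 3 × 1/120 = 1/40.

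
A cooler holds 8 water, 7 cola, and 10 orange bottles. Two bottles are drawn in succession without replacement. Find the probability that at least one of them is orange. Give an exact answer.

13/20

P(no orange) = 15/25 × 14/24 = 210/600 = 7/20.
P(at least one) = 1 − 7/20 = 13/20.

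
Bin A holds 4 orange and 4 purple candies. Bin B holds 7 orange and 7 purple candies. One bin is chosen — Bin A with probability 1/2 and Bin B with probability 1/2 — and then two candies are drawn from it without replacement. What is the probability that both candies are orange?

From Bin A: P(both orange) = (4/8)(3/7) = 3/14.
From Bin B: P(both orange) = (7/14)(6/13) = 3/13.
Total probability = (1/2)(3/14) + (1/2)(3/13) = 81/364.

81/364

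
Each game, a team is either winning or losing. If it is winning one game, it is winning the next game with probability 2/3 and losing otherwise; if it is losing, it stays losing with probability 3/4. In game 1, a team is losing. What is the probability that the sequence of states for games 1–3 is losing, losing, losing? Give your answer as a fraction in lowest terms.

Game 1 is given. For each transition, use the conditional probability from the current state:
P(losing | losing) = 3/4; P(losing | losing) = 3/4.
P = 3/4 × 3/4 = 9/16.

9/16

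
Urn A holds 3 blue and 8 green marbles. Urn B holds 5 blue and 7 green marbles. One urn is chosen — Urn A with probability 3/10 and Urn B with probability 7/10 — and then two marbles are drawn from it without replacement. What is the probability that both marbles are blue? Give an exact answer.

From Urn A: P(both blue) = (3/11)(2/10) = 3/55.
From Urn B: P(both blue) = (5/12)(4/11) = 5/33.
Total probability = (3/10)(3/55) + (7/10)(5/33) = 101/825.

101/825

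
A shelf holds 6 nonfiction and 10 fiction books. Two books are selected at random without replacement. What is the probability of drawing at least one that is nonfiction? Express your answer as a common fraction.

P(no nonfiction) = 10/16 × 9/15 = 90/240 = 3/8.
P(at least one) = 1 − 3/8 = 5/8.

5/8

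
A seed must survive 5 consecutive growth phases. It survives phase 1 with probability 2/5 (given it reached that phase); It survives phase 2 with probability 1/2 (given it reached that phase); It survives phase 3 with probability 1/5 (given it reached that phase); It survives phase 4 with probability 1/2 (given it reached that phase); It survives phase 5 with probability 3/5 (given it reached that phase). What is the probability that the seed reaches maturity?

Multiplying along the chain,
P = 2/5 × 1/2 × 1/5 × 1/2 × 3/5 = 6/500 = 3/250.

3/250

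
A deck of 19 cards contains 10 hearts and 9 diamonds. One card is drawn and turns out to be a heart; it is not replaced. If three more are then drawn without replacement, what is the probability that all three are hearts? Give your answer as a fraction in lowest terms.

7/68

After the first draw, 9 of the remaining 18 cards are hearts.
P = 9/18 × 8/17 × 7/16 = 504/4896 = 7/68.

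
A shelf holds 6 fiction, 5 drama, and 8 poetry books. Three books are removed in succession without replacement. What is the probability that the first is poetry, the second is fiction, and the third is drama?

40/969

Each draw changes the counts, so multiply the conditional probabilities along the sequence:
P = 8/19 × 6/18 × 5/17 = 240/5814 = 40/969.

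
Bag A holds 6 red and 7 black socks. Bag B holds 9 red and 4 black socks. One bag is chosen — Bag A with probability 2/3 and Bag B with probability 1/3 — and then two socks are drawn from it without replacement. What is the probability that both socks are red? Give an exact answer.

From Bag A: P(both red) = (6/13)(5/12) = 5/26.
From Bag B: P(both red) = (9/13)(8/12) = 6/13.
Total probability = (2/3)(5/26) + (1/3)(6/13) = 11/39.

11/39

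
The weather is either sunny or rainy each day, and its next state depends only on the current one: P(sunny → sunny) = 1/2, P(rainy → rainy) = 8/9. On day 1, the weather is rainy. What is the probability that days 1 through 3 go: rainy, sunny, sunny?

1/18

Day 1 is given. For each transition, use the conditional probability from the current state:
P(sunny | rainy) = 1/9; P(sunny | sunny) = 1/2.
P = 1/9 × 1/2 = 1/18.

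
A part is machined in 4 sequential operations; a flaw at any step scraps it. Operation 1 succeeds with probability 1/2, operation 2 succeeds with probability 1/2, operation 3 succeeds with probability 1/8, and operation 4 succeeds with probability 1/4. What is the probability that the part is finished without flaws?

1/128

Multiplying along the chain,
P = 1/2 × 1/2 × 1/8 × 1/4 = 1/128.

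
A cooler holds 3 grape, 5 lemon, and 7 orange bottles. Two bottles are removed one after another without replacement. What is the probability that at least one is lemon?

4/7

P(no lemon) = 10/15 × 9/14 = 90/210 = 3/7.
P(at least one) = 1 − 3/7 = 4/7.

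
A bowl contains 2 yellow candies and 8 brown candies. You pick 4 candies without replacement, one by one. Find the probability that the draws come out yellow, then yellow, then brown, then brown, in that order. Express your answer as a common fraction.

Multiply the probability of each draw given the previous ones:
P = 2/10 × 1/9 × 8/8 × 7/7 = 112/5040 = 1/45.

1/45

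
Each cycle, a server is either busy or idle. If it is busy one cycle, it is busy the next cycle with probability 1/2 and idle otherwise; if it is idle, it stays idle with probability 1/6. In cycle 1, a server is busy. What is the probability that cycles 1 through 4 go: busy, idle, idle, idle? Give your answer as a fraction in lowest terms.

Cycle 1 is given. For each transition, use the conditional probability from the current state:
P(idle | busy) = 1/2; P(idle | idle) = 1/6; P(idle | idle) = 1/6.
P = 1/2 × 1/6 × 1/6 = 1/72.

1/72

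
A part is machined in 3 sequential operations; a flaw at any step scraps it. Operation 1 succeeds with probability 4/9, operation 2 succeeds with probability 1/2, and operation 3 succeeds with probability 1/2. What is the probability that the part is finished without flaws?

Multiplying along the chain,
P = 4/9 × 1/2 × 1/2 = 4/36 = 1/9.

1/9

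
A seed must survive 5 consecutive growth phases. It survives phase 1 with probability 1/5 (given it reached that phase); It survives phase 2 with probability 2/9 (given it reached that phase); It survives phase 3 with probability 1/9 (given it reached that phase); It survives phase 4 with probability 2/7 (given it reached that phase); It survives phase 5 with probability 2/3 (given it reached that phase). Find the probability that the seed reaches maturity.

Multiplying along the chain,
P = 1/5 × 2/9 × 1/9 × 2/7 × 2/3 = 8/8505.

8/8505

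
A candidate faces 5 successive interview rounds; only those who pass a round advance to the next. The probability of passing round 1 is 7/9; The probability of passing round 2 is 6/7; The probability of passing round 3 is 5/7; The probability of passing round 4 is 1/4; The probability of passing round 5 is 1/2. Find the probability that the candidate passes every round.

Multiplying along the chain,
P = 7/9 × 6/7 × 5/7 × 1/4 × 1/2 = 210/3528 = 5/84.

5/84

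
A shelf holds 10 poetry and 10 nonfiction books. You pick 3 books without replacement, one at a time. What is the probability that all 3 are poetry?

2/19

P(all poetry) = 10/20 × 9/19 × 8/18 = 720/6840 = 2/19.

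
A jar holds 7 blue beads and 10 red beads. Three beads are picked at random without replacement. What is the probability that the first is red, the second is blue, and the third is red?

Multiply the probability of each draw given the previous ones:
P = 10/17 × 7/16 × 9/15 = 630/4080 = 21/136.

21/136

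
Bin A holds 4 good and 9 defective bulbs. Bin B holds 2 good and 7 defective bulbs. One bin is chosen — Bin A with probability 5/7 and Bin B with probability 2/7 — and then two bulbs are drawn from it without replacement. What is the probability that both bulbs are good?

From Bin A: P(both good) = (4/13)(3/12) = 1/13.
From Bin B: P(both good) = (2/9)(1/8) = 1/36.
Total probability = (5/7)(1/13) + (2/7)(1/36) = 103/1638.

103/1638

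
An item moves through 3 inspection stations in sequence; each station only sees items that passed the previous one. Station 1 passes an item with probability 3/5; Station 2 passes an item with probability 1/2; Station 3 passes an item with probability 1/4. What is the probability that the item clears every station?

3/40

Each stage is reached only if all earlier stages succeed, so
P = 3/5 × 1/2 × 1/4 = 3/40.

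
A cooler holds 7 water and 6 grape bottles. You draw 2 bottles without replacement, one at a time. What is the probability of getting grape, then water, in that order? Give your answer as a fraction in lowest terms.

Chain rule:
P = 6/13 × 7/12 = 42/156 = 7/26.

7/26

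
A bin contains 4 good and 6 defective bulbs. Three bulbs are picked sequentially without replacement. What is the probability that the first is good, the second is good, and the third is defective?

1/10

Multiply the probability of each draw given the previous ones:
P = 4/10 × 3/9 × 6/8 = 72/720 = 1/10.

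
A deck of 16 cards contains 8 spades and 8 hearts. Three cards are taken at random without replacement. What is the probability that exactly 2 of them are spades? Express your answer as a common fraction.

2/5

One ordering (spades drawn first) has probability 8/16 × 7/15 × 8/14 = 448/3360 = 2/15.
There are C(3,2) = 3 such orderings, each equally likely, so P = 3 × 2/15 = 2/5.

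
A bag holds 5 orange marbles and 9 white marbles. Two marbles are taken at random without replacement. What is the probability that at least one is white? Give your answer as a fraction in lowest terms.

P(no white) = 5/14 × 4/13 = 20/182 = 10/91.
P(at least one) = 1 − 10/91 = 81/91.

81/91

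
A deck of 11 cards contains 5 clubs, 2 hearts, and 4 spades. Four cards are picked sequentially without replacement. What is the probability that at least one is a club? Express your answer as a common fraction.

21/22

P(no clubs) = 6/11 × 5/10 × 4/9 × 3/8 = 360/7920 = 1/22.
P(at least one) = 1 − 1/22 = 21/22.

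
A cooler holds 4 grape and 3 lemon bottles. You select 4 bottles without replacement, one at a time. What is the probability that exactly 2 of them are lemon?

One ordering (lemon drawn first) has probability 3/7 × 2/6 × 4/5 × 3/4 = 72/840 = 3/35.
There are C(4,2) = 6 such orderings, each equally likely, so P = 6 × 3/35 = 18/35.

18/35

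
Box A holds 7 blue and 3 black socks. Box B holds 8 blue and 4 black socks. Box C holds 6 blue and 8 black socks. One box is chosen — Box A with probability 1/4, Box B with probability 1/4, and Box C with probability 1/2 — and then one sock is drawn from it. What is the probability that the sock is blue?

467/840

From Box A: P(blue) = 7/10.
From Box B: P(blue) = 8/12.
From Box C: P(blue) = 6/14.
Total probability = (1/4)(7/10) + (1/4)(8/12) + (1/2)(6/14) = 467/840.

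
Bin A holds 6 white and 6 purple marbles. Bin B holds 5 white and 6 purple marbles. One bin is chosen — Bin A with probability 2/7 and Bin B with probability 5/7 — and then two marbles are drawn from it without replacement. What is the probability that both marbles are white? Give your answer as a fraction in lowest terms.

From Bin A: P(both white) = (6/12)(5/11) = 5/22.
From Bin B: P(both white) = (5/11)(4/10) = 2/11.
Total probability = (2/7)(5/22) + (5/7)(2/11) = 15/77.

15/77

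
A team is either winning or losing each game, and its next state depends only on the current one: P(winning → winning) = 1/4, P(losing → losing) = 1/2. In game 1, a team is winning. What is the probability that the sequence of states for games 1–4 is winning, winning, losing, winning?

Game 1 is given. For each transition, use the conditional probability from the current state:
P(winning | winning) = 1/4; P(losing | winning) = 3/4; P(winning | losing) = 1/2.
P = 1/4 × 3/4 × 1/2 = 3/32.

3/32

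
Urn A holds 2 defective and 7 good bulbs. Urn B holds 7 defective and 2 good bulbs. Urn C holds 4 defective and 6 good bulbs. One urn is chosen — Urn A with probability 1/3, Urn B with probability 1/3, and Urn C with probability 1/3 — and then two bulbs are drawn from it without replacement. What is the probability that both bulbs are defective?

67/270

From Urn A: P(both defective) = (2/9)(1/8) = 1/36.
From Urn B: P(both defective) = (7/9)(6/8) = 7/12.
From Urn C: P(both defective) = (4/10)(3/9) = 2/15.
Total probability = (1/3)(1/36) + (1/3)(7/12) + (1/3)(2/15) = 67/270.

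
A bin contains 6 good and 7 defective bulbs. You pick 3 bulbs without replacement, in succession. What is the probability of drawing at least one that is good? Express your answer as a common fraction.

251/286

P(no good) = 7/13 × 6/12 × 5/11 = 210/1716 = 35/286.
P(at least one) = 1 − 35/286 = 251/286.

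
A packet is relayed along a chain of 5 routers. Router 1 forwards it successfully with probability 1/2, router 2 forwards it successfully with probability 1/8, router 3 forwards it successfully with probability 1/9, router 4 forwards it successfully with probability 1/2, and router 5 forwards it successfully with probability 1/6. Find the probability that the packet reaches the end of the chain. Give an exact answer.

1/1728

The events are sequential, so multiply the conditional probabilities:
P = 1/2 × 1/8 × 1/9 × 1/2 × 1/6 = 1/1728.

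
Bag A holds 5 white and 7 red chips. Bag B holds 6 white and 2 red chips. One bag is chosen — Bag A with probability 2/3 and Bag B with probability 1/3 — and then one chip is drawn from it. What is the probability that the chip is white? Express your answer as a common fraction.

From Bag A: P(white) = 5/12.
From Bag B: P(white) = 6/8.
Total probability = (2/3)(5/12) + (1/3)(6/8) = 19/36.

19/36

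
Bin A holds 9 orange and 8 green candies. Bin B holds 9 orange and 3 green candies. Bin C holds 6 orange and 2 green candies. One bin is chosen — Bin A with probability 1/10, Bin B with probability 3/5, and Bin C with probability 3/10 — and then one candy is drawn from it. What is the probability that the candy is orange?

From Bin A: P(orange) = 9/17.
From Bin B: P(orange) = 9/12.
From Bin C: P(orange) = 6/8.
Total probability = (1/10)(9/17) + (3/5)(9/12) + (3/10)(6/8) = 99/136.

99/136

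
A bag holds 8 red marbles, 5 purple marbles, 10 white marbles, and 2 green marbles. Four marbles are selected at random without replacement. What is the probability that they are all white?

21/1265

P(every draw is white) = 10/25 × 9/24 × 8/23 × 7/22 = 5040/303600 = 21/1265.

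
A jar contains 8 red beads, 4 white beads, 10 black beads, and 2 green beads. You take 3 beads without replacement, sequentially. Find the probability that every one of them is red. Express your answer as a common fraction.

P(every draw is red) = 8/24 × 7/23 × 6/22 = 336/12144 = 7/253.

7/253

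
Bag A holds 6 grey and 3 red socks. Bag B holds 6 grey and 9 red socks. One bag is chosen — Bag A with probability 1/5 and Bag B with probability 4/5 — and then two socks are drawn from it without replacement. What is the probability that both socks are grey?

83/420

From Bag A: P(both grey) = (6/9)(5/8) = 5/12.
From Bag B: P(both grey) = (6/15)(5/14) = 1/7.
Total probability = (1/5)(5/12) + (4/5)(1/7) = 83/420.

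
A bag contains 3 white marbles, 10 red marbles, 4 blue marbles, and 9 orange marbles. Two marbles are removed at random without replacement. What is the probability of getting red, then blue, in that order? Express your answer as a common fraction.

4/65

Chain rule:
P = 10/26 × 4/25 = 40/650 = 4/65.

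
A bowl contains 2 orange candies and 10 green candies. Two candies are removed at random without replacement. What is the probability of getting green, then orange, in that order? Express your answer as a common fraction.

Multiply the probability of each draw given the previous ones:
P = 10/12 × 2/11 = 20/132 = 5/33.

5/33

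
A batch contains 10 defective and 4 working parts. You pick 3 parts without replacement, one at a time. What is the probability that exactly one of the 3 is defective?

One ordering (defective drawn first) has probability 10/14 × 4/13 × 3/12 = 120/2184 = 5/91.
There are C(3,1) = 3 such orderings, each equally likely, so P = 3 × 5/91 = 15/91.

15/91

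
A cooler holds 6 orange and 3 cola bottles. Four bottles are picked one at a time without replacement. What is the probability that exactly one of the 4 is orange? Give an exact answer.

1/21

One ordering (orange drawn first) has probability 6/9 × 3/8 × 2/7 × 1/6 = 36/3024 = 1/84.
There are C(4,1) = 4 such orderings, each equally likely, so P = 4 × 1/84 = 1/21.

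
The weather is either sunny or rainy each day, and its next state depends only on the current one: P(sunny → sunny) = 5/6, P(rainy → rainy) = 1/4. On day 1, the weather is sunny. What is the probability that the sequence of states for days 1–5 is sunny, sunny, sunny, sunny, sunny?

625/1296

Day 1 is given. For each transition, use the conditional probability from the current state:
P(sunny | sunny) = 5/6; P(sunny | sunny) = 5/6; P(sunny | sunny) = 5/6; P(sunny | sunny) = 5/6.
P = 5/6 × 5/6 × 5/6 × 5/6 = 625/1296.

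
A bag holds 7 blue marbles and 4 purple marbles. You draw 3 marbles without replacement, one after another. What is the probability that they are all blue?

P(every draw is blue) = 7/11 × 6/10 × 5/9 = 210/990 = 7/33.

7/33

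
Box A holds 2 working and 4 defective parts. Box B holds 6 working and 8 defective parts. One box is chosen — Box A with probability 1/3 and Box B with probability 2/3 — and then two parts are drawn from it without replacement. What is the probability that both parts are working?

From Box A: P(both working) = (2/6)(1/5) = 1/15.
From Box B: P(both working) = (6/14)(5/13) = 15/91.
Total probability = (1/3)(1/15) + (2/3)(15/91) = 541/4095.

541/4095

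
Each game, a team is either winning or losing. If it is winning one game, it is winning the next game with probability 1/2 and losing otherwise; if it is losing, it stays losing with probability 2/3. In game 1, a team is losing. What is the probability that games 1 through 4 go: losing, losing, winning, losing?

1/9

Game 1 is given. For each transition, use the conditional probability from the current state:
P(losing | losing) = 2/3; P(winning | losing) = 1/3; P(losing | winning) = 1/2.
P = 2/3 × 1/3 × 1/2 = 2/18 = 1/9.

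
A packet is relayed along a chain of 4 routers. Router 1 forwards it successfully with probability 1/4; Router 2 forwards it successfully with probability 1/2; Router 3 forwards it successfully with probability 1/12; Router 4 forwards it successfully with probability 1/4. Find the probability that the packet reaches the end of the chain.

1/384

Multiplying along the chain,
P = 1/4 × 1/2 × 1/12 × 1/4 = 1/384.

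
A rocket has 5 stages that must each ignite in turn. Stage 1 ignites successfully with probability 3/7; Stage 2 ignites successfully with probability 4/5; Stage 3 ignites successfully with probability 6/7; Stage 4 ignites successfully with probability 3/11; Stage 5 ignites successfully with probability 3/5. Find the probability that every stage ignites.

648/13475

The events are sequential, so multiply the conditional probabilities:
P = 3/7 × 4/5 × 6/7 × 3/11 × 3/5 = 648/13475.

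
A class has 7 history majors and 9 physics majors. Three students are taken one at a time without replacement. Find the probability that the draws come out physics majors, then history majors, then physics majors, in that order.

3/20

Multiply the probability of each draw given the previous ones:
P = 9/16 × 7/15 × 8/14 = 504/3360 = 3/20.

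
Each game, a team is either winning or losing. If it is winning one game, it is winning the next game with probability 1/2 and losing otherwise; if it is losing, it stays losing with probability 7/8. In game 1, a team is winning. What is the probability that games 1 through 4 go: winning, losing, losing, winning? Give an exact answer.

7/128

Game 1 is given. For each transition, use the conditional probability from the current state:
P(losing | winning) = 1/2; P(losing | losing) = 7/8; P(winning | losing) = 1/8.
P = 1/2 × 7/8 × 1/8 = 7/128.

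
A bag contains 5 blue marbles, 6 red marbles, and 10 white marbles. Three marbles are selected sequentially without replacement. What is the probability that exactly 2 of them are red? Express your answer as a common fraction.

45/266

One ordering (red drawn first) has probability 6/21 × 5/20 × 15/19 = 450/7980 = 15/266.
There are C(3,2) = 3 such orderings, each equally likely, so P = 3 × 15/266 = 45/266.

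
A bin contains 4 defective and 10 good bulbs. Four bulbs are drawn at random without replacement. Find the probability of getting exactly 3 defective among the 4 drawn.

40/1001

One ordering (defective drawn first) has probability 4/14 × 3/13 × 2/12 × 10/11 = 240/24024 = 10/1001.
There are C(4,3) = 4 such orderings, each equally likely, so P = 4 × 10/1001 = 40/1001.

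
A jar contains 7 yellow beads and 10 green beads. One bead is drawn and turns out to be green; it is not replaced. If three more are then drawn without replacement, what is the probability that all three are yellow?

With the first bead removed, 7 yellow remain out of 16.
P = 7/16 × 6/15 × 5/14 = 210/3360 = 1/16.

1/16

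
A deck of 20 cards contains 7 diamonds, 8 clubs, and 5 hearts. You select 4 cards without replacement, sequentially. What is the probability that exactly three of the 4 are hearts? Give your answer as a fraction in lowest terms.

One ordering (hearts drawn first) has probability 5/20 × 4/19 × 3/18 × 15/17 = 900/116280 = 5/646.
There are C(4,3) = 4 such orderings, each equally likely, so P = 4 × 5/646 = 10/323.

10/323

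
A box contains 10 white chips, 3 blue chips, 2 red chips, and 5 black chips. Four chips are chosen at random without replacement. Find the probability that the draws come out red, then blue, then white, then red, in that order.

1/1938

Each draw changes the counts, so multiply the conditional probabilities along the sequence:
P = 2/20 × 3/19 × 10/18 × 1/17 = 60/116280 = 1/1938.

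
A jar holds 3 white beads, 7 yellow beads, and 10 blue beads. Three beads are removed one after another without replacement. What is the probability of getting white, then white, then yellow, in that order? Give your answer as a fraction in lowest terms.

7/1140

Multiply the probability of each draw given the previous ones:
P = 3/20 × 2/19 × 7/18 = 42/6840 = 7/1140.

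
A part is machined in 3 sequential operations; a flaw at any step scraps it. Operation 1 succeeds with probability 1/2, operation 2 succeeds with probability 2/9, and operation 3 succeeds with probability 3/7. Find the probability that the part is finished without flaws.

1/21

Multiplying along the chain,
P = 1/2 × 2/9 × 3/7 = 6/126 = 1/21.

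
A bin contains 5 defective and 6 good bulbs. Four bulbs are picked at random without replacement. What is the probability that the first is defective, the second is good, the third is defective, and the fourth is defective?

Each draw changes the counts, so multiply the conditional probabilities along the sequence:
P = 5/11 × 6/10 × 4/9 × 3/8 = 360/7920 = 1/22.

1/22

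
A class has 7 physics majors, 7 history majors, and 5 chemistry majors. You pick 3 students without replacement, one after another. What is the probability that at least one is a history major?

P(no history majors) = 12/19 × 11/18 × 10/17 = 1320/5814 = 220/969.
P(at least one) = 1 − 220/969 = 749/969.

749/969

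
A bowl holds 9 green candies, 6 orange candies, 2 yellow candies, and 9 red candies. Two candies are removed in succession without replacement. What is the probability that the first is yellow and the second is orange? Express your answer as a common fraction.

Each draw changes the counts, so multiply the conditional probabilities along the sequence:
P = 2/26 × 6/25 = 12/650 = 6/325.

6/325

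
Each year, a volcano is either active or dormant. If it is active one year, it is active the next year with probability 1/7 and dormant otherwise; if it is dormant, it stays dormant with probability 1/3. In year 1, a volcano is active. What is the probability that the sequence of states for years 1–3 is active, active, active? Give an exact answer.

1/49

Year 1 is given. For each transition, use the conditional probability from the current state:
P(active | active) = 1/7; P(active | active) = 1/7.
P = 1/7 × 1/7 = 1/49.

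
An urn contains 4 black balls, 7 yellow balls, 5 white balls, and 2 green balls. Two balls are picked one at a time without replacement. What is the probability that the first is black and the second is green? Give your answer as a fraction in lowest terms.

Chain rule:
P = 4/18 × 2/17 = 8/306 = 4/153.

4/153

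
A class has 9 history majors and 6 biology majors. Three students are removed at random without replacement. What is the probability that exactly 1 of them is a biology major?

One ordering (a biology major drawn first) has probability 6/15 × 9/14 × 8/13 = 432/2730 = 72/455.
There are C(3,1) = 3 such orderings, each equally likely, so P = 3 × 72/455 = 216/455.

216/455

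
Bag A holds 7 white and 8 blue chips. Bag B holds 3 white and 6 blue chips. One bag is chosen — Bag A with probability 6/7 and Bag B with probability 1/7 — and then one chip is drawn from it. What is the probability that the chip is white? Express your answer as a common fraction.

From Bag A: P(white) = 7/15.
From Bag B: P(white) = 3/9.
Total probability = (6/7)(7/15) + (1/7)(3/9) = 47/105.

47/105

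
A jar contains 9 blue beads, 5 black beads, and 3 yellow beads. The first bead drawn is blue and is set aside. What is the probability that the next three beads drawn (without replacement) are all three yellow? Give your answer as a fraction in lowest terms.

1/560

After the first draw, 3 of the remaining 16 beads are yellow.
P = 3/16 × 2/15 × 1/14 = 6/3360 = 1/560.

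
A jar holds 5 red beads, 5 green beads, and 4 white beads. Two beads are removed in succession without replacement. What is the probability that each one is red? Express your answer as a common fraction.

10/91

P(every draw is red) = 5/14 × 4/13 = 20/182 = 10/91.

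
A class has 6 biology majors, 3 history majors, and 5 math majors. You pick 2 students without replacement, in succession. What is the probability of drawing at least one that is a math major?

P(no math majors) = 9/14 × 8/13 = 72/182 = 36/91.
P(at least one) = 1 − 36/91 = 55/91.

55/91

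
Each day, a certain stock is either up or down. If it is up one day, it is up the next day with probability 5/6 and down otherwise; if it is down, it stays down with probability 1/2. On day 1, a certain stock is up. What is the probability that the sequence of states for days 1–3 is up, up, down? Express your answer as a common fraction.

Day 1 is given. For each transition, use the conditional probability from the current state:
P(up | up) = 5/6; P(down | up) = 1/6.
P = 5/6 × 1/6 = 5/36.

5/36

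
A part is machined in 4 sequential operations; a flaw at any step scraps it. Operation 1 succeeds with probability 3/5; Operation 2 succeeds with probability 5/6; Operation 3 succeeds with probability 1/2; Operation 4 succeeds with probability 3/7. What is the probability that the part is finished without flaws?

Each stage is reached only if all earlier stages succeed, so
P = 3/5 × 5/6 × 1/2 × 3/7 = 45/420 = 3/28.

3/28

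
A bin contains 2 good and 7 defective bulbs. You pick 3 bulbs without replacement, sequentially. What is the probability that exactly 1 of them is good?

1/2

One ordering (good drawn first) has probability 2/9 × 7/8 × 6/7 = 84/504 = 1/6.
There are C(3,1) = 3 such orderings, each equally likely, so P = 3 × 1/6 = 1/2.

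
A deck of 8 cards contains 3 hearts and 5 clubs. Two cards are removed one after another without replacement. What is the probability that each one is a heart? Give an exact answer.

3/28

P = 3/8 × 2/7 = 6/56 = 3/28.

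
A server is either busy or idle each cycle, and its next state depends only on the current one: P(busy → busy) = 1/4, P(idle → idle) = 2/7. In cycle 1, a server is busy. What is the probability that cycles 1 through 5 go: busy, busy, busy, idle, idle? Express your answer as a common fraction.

Cycle 1 is given. For each transition, use the conditional probability from the current state:
P(busy | busy) = 1/4; P(busy | busy) = 1/4; P(idle | busy) = 3/4; P(idle | idle) = 2/7.
P = 1/4 × 1/4 × 3/4 × 2/7 = 6/448 = 3/224.

3/224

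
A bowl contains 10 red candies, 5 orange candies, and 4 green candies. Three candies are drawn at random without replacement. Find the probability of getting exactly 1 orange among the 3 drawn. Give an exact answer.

455/969

One ordering (orange drawn first) has probability 5/19 × 14/18 × 13/17 = 910/5814 = 455/2907.
There are C(3,1) = 3 such orderings, each equally likely, so P = 3 × 455/2907 = 455/969.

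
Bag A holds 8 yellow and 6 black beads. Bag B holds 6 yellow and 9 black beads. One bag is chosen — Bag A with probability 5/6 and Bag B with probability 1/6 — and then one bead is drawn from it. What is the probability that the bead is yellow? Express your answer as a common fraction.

From Bag A: P(yellow) = 8/14.
From Bag B: P(yellow) = 6/15.
Total probability = (5/6)(8/14) + (1/6)(6/15) = 19/35.

19/35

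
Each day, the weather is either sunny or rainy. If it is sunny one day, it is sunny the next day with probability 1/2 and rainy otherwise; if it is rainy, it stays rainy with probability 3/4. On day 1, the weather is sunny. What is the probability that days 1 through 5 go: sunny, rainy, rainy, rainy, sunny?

Day 1 is given. For each transition, use the conditional probability from the current state:
P(rainy | sunny) = 1/2; P(rainy | rainy) = 3/4; P(rainy | rainy) = 3/4; P(sunny | rainy) = 1/4.
P = 1/2 × 3/4 × 3/4 × 1/4 = 9/128.

9/128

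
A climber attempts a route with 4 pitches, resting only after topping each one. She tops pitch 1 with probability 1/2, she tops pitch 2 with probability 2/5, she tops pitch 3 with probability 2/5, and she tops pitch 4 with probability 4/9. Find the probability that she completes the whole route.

Multiplying along the chain,
P = 1/2 × 2/5 × 2/5 × 4/9 = 16/450 = 8/225.

8/225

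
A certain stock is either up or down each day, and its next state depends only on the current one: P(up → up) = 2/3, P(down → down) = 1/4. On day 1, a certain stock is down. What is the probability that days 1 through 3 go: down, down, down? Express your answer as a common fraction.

Day 1 is given. For each transition, use the conditional probability from the current state:
P(down | down) = 1/4; P(down | down) = 1/4.
P = 1/4 × 1/4 = 1/16.

1/16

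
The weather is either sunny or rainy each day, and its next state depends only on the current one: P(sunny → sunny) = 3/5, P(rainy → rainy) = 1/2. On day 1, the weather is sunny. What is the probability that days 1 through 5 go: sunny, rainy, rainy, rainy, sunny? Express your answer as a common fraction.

1/20

Day 1 is given. For each transition, use the conditional probability from the current state:
P(rainy | sunny) = 2/5; P(rainy | rainy) = 1/2; P(rainy | rainy) = 1/2; P(sunny | rainy) = 1/2.
P = 2/5 × 1/2 × 1/2 × 1/2 = 2/40 = 1/20.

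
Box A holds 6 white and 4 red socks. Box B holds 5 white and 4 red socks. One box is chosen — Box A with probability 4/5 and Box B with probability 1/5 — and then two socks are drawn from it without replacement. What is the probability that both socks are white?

From Box A: P(both white) = (6/10)(5/9) = 1/3.
From Box B: P(both white) = (5/9)(4/8) = 5/18.
Total probability = (4/5)(1/3) + (1/5)(5/18) = 29/90.

29/90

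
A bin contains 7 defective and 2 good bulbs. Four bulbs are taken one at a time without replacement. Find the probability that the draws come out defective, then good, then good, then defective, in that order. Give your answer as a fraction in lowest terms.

1/36

Each draw changes the counts, so multiply the conditional probabilities along the sequence:
P = 7/9 × 2/8 × 1/7 × 6/6 = 84/3024 = 1/36.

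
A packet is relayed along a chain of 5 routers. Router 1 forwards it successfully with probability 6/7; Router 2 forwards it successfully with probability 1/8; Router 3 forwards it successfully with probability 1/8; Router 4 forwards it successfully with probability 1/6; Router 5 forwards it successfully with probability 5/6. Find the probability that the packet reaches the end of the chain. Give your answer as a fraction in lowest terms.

The events are sequential, so multiply the conditional probabilities:
P = 6/7 × 1/8 × 1/8 × 1/6 × 5/6 = 30/16128 = 5/2688.

5/2688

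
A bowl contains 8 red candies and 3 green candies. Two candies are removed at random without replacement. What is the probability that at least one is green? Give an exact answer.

P(no green) = 8/11 × 7/10 = 56/110 = 28/55.
P(at least one) = 1 − 28/55 = 27/55.

27/55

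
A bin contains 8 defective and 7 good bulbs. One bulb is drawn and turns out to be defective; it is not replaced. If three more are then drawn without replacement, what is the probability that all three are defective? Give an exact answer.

5/52

After the first draw, 7 of the remaining 14 bulbs are defective.
P = 7/14 × 6/13 × 5/12 = 210/2184 = 5/52.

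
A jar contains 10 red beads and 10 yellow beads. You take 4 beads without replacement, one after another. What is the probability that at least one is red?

309/323

P(no red) = 10/20 × 9/19 × 8/18 × 7/17 = 5040/116280 = 14/323.
P(at least one) = 1 − 14/323 = 309/323.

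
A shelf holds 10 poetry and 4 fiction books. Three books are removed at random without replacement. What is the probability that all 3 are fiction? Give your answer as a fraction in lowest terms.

1/91

P = 4/14 × 3/13 × 2/12 = 24/2184 = 1/91.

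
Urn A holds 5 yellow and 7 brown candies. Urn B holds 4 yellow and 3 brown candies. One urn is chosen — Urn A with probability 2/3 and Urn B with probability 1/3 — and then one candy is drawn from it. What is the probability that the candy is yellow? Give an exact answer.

59/126

From Urn A: P(yellow) = 5/12.
From Urn B: P(yellow) = 4/7.
Total probability = (2/3)(5/12) + (1/3)(4/7) = 59/126.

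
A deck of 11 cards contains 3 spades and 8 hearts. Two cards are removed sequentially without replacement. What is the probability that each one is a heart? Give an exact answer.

P = 8/11 × 7/10 = 56/110 = 28/55.

28/55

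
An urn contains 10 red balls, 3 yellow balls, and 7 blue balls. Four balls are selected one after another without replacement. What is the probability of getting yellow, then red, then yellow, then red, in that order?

3/646

Chain rule:
P = 3/20 × 10/19 × 2/18 × 9/17 = 540/116280 = 3/646.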